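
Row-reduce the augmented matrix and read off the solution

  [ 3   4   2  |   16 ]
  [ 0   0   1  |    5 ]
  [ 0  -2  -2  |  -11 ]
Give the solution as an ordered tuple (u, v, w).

r1 -> 1/3·r1
  [ 1  4/3  2/3  |  16/3 ]
  [ 0    0    1  |     5 ]
  [ 0   -2   -2  |   -11 ]
r2 ↔ r3
  [ 1  4/3  2/3  |  16/3 ]
  [ 0   -2   -2  |   -11 ]
  [ 0    0    1  |     5 ]
r2 -> -1/2·r2
  [ 1  4/3  2/3  |  16/3 ]
  [ 0    1    1  |  11/2 ]
  [ 0    0    1  |     5 ]
r2 -> r2 − r3
  [ 1  4/3  2/3  |  16/3 ]
  [ 0    1    0  |   1/2 ]
  [ 0    0    1  |     5 ]
r1 -> r1 − 2/3·r3
  [ 1  4/3  0  |    2 ]
  [ 0    1  0  |  1/2 ]
  [ 0    0  1  |    5 ]
r1 -> r1 − 4/3·r2
  [ 1  0  0  |  4/3 ]
  [ 0  1  0  |  1/2 ]
  [ 0  0  1  |    5 ]
Reading off the last column: u = 4/3, v = 1/2, w = 5.

(4/3, 1/2, 5)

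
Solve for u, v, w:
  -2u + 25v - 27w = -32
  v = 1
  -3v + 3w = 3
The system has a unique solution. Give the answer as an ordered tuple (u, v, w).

(3/2, 1, 2)

Form the augmented matrix and row-reduce:
  [ -2  25  -27  |  -32 ]
  [  0   1    0  |    1 ]
  [  0  -3    3  |    3 ]
Multiply R1 by -1/2.
  [ 1  -25/2  27/2  |  16 ]
  [ 0      1     0  |   1 ]
  [ 0     -3     3  |   3 ]
Add 3 times R2 to R3.
  [ 1  -25/2  27/2  |  16 ]
  [ 0      1     0  |   1 ]
  [ 0      0     3  |   6 ]
Multiply R3 by 1/3.
  [ 1  -25/2  27/2  |  16 ]
  [ 0      1     0  |   1 ]
  [ 0      0     1  |   2 ]
Subtract 27/2 times R3 from R1.
  [ 1  -25/2  0  |  -11 ]
  [ 0      1  0  |    1 ]
  [ 0      0  1  |    2 ]
Add 25/2 times R2 to R1.
  [ 1  0  0  |  3/2 ]
  [ 0  1  0  |    1 ]
  [ 0  0  1  |    2 ]
Reading off the last column: u = 3/2, v = 1, w = 2.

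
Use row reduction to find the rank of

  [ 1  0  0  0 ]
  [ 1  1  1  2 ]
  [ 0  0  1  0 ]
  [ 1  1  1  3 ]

rank = 4

Subtract ρ1 from ρ2.
  [ 1  0  0  0 ]
  [ 0  1  1  2 ]
  [ 0  0  1  0 ]
  [ 1  1  1  3 ]
Subtract ρ1 from ρ4.
  [ 1  0  0  0 ]
  [ 0  1  1  2 ]
  [ 0  0  1  0 ]
  [ 0  1  1  3 ]
Subtract ρ2 from ρ4.
  [ 1  0  0  0 ]
  [ 0  1  1  2 ]
  [ 0  0  1  0 ]
  [ 0  0  0  1 ]
Subtract 2 times ρ4 from ρ2.
  [ 1  0  0  0 ]
  [ 0  1  1  0 ]
  [ 0  0  1  0 ]
  [ 0  0  0  1 ]
Subtract ρ3 from ρ2.
  [ 1  0  0  0 ]
  [ 0  1  0  0 ]
  [ 0  0  1  0 ]
  [ 0  0  0  1 ]
The reduced form has 4 nonzero rows.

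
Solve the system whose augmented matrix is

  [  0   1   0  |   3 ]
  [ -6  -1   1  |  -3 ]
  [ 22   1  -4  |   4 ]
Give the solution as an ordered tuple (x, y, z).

(-1/2, 3, -3)

ρ1 <=> ρ2
  [ -6  -1   1  |  -3 ]
  [  0   1   0  |   3 ]
  [ 22   1  -4  |   4 ]
ρ1 ← -1/6·ρ1
  [  1  1/6  -1/6  |  1/2 ]
  [  0    1     0  |    3 ]
  [ 22    1    -4  |    4 ]
ρ3 ← ρ3 − 22·ρ1
  [ 1   1/6  -1/6  |  1/2 ]
  [ 0     1     0  |    3 ]
  [ 0  -8/3  -1/3  |   -7 ]
ρ3 ← ρ3 + 8/3·ρ2
  [ 1  1/6  -1/6  |  1/2 ]
  [ 0    1     0  |    3 ]
  [ 0    0  -1/3  |    1 ]
ρ3 ← -3·ρ3
  [ 1  1/6  -1/6  |  1/2 ]
  [ 0    1     0  |    3 ]
  [ 0    0     1  |   -3 ]
ρ1 ← ρ1 + 1/6·ρ3
  [ 1  1/6  0  |   0 ]
  [ 0    1  0  |   3 ]
  [ 0    0  1  |  -3 ]
ρ1 ← ρ1 − 1/6·ρ2
  [ 1  0  0  |  -1/2 ]
  [ 0  1  0  |     3 ]
  [ 0  0  1  |    -3 ]
Reading off the last column: x = -1/2, y = 3, z = -3.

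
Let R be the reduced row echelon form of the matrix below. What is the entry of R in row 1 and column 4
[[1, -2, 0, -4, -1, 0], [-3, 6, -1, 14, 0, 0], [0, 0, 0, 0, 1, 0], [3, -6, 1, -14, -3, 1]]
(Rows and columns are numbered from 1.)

ρ2 -> ρ2 + 3·ρ1
  [ 1  -2   0   -4  -1  0 ]
  [ 0   0  -1    2  -3  0 ]
  [ 0   0   0    0   1  0 ]
  [ 3  -6   1  -14  -3  1 ]
ρ4 -> ρ4 − 3·ρ1
  [ 1  -2   0  -4  -1  0 ]
  [ 0   0  -1   2  -3  0 ]
  [ 0   0   0   0   1  0 ]
  [ 0   0   1  -2   0  1 ]
ρ2 -> -1·ρ2
  [ 1  -2  0  -4  -1  0 ]
  [ 0   0  1  -2   3  0 ]
  [ 0   0  0   0   1  0 ]
  [ 0   0  1  -2   0  1 ]
ρ4 -> ρ4 − ρ2
  [ 1  -2  0  -4  -1  0 ]
  [ 0   0  1  -2   3  0 ]
  [ 0   0  0   0   1  0 ]
  [ 0   0  0   0  -3  1 ]
ρ4 -> ρ4 + 3·ρ3
  [ 1  -2  0  -4  -1  0 ]
  [ 0   0  1  -2   3  0 ]
  [ 0   0  0   0   1  0 ]
  [ 0   0  0   0   0  1 ]
ρ2 -> ρ2 − 3·ρ3
  [ 1  -2  0  -4  -1  0 ]
  [ 0   0  1  -2   0  0 ]
  [ 0   0  0   0   1  0 ]
  [ 0   0  0   0   0  1 ]
ρ1 -> ρ1 + ρ3
  [ 1  -2  0  -4  0  0 ]
  [ 0   0  1  -2  0  0 ]
  [ 0   0  0   0  1  0 ]
  [ 0   0  0   0  0  1 ]

-4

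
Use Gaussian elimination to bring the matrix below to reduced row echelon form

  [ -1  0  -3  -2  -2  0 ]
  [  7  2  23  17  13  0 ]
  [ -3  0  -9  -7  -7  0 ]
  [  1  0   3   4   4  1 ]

[[1, 0, 3, 0, 0, 0], [0, 1, 1, 0, -2, 0], [0, 0, 0, 1, 1, 0], [0, 0, 0, 0, 0, 1]]

ρ1 ← -1·ρ1
ρ2 ← ρ2 − 7·ρ1
ρ3 ← ρ3 + 3·ρ1
ρ4 ← ρ4 − ρ1
ρ2 ← 1/2·ρ2
ρ3 ← -1·ρ3
ρ4 ← ρ4 − 2·ρ3
ρ2 ← ρ2 − 3/2·ρ3
ρ1 ← ρ1 − 2·ρ3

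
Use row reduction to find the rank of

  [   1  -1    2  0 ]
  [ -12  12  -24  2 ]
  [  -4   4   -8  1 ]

Add 12 times R1 to R2.
  [  1  -1   2  0 ]
  [  0   0   0  2 ]
  [ -4   4  -8  1 ]
Add 4 times R1 to R3.
  [ 1  -1  2  0 ]
  [ 0   0  0  2 ]
  [ 0   0  0  1 ]
Multiply R2 by 1/2.
  [ 1  -1  2  0 ]
  [ 0   0  0  1 ]
  [ 0   0  0  1 ]
Subtract R2 from R3.
  [ 1  -1  2  0 ]
  [ 0   0  0  1 ]
  [ 0   0  0  0 ]
The reduced form has 2 nonzero rows.

rank = 2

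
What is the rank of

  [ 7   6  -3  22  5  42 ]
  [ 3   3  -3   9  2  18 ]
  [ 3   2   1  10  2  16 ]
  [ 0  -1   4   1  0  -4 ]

Multiply R1 by 1/7.
  [ 1  6/7  -3/7  22/7  5/7   6 ]
  [ 3    3    -3     9    2  18 ]
  [ 3    2     1    10    2  16 ]
  [ 0   -1     4     1    0  -4 ]
Subtract 3 times R1 from R2.
  [ 1  6/7   -3/7  22/7   5/7   6 ]
  [ 0  3/7  -12/7  -3/7  -1/7   0 ]
  [ 3    2      1    10     2  16 ]
  [ 0   -1      4     1     0  -4 ]
Subtract 3 times R1 from R3.
  [ 1   6/7   -3/7  22/7   5/7   6 ]
  [ 0   3/7  -12/7  -3/7  -1/7   0 ]
  [ 0  -4/7   16/7   4/7  -1/7  -2 ]
  [ 0    -1      4     1     0  -4 ]
Multiply R2 by 7/3.
  [ 1   6/7  -3/7  22/7   5/7   6 ]
  [ 0     1    -4    -1  -1/3   0 ]
  [ 0  -4/7  16/7   4/7  -1/7  -2 ]
  [ 0    -1     4     1     0  -4 ]
Add 4/7 times R2 to R3.
  [ 1  6/7  -3/7  22/7   5/7   6 ]
  [ 0    1    -4    -1  -1/3   0 ]
  [ 0    0     0     0  -1/3  -2 ]
  [ 0   -1     4     1     0  -4 ]
Add R2 to R4.
  [ 1  6/7  -3/7  22/7   5/7   6 ]
  [ 0    1    -4    -1  -1/3   0 ]
  [ 0    0     0     0  -1/3  -2 ]
  [ 0    0     0     0  -1/3  -4 ]
Multiply R3 by -3.
  [ 1  6/7  -3/7  22/7   5/7   6 ]
  [ 0    1    -4    -1  -1/3   0 ]
  [ 0    0     0     0     1   6 ]
  [ 0    0     0     0  -1/3  -4 ]
Add 1/3 times R3 to R4.
  [ 1  6/7  -3/7  22/7   5/7   6 ]
  [ 0    1    -4    -1  -1/3   0 ]
  [ 0    0     0     0     1   6 ]
  [ 0    0     0     0     0  -2 ]
Multiply R4 by -1/2.
  [ 1  6/7  -3/7  22/7   5/7  6 ]
  [ 0    1    -4    -1  -1/3  0 ]
  [ 0    0     0     0     1  6 ]
  [ 0    0     0     0     0  1 ]
Subtract 6 times R4 from R3.
  [ 1  6/7  -3/7  22/7   5/7  6 ]
  [ 0    1    -4    -1  -1/3  0 ]
  [ 0    0     0     0     1  0 ]
  [ 0    0     0     0     0  1 ]
Subtract 6 times R4 from R1.
  [ 1  6/7  -3/7  22/7   5/7  0 ]
  [ 0    1    -4    -1  -1/3  0 ]
  [ 0    0     0     0     1  0 ]
  [ 0    0     0     0     0  1 ]
Add 1/3 times R3 to R2.
  [ 1  6/7  -3/7  22/7  5/7  0 ]
  [ 0    1    -4    -1    0  0 ]
  [ 0    0     0     0    1  0 ]
  [ 0    0     0     0    0  1 ]
Subtract 5/7 times R3 from R1.
  [ 1  6/7  -3/7  22/7  0  0 ]
  [ 0    1    -4    -1  0  0 ]
  [ 0    0     0     0  1  0 ]
  [ 0    0     0     0  0  1 ]
Subtract 6/7 times R2 from R1.
  [ 1  0   3   4  0  0 ]
  [ 0  1  -4  -1  0  0 ]
  [ 0  0   0   0  1  0 ]
  [ 0  0   0   0  0  1 ]
The reduced form has 4 nonzero rows.

rank = 4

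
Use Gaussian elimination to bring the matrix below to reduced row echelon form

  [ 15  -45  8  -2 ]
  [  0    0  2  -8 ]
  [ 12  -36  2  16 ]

[[1, -3, 0, 2], [0, 0, 1, -4], [0, 0, 0, 0]]

R1 → 1/15·R1
  [  1   -3  8/15  -2/15 ]
  [  0    0     2     -8 ]
  [ 12  -36     2     16 ]
R3 → R3 − 12·R1
  [ 1  -3   8/15  -2/15 ]
  [ 0   0      2     -8 ]
  [ 0   0  -22/5   88/5 ]
R2 → 1/2·R2
  [ 1  -3   8/15  -2/15 ]
  [ 0   0      1     -4 ]
  [ 0   0  -22/5   88/5 ]
R3 → R3 + 22/5·R2
  [ 1  -3  8/15  -2/15 ]
  [ 0   0     1     -4 ]
  [ 0   0     0      0 ]
R1 → R1 − 8/15·R2
  [ 1  -3  0   2 ]
  [ 0   0  1  -4 ]
  [ 0   0  0   0 ]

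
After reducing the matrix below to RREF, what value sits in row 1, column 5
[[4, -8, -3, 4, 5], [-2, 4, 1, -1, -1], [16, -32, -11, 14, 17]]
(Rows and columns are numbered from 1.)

-1

Multiply R1 by 1/4.
  [  1   -2  -3/4   1  5/4 ]
  [ -2    4     1  -1   -1 ]
  [ 16  -32   -11  14   17 ]
Add 2 times R1 to R2.
  [  1   -2  -3/4   1  5/4 ]
  [  0    0  -1/2   1  3/2 ]
  [ 16  -32   -11  14   17 ]
Subtract 16 times R1 from R3.
  [ 1  -2  -3/4   1  5/4 ]
  [ 0   0  -1/2   1  3/2 ]
  [ 0   0     1  -2   -3 ]
Multiply R2 by -2.
  [ 1  -2  -3/4   1  5/4 ]
  [ 0   0     1  -2   -3 ]
  [ 0   0     1  -2   -3 ]
Subtract R2 from R3.
  [ 1  -2  -3/4   1  5/4 ]
  [ 0   0     1  -2   -3 ]
  [ 0   0     0   0    0 ]
Add 3/4 times R2 to R1.
  [ 1  -2  0  -1/2  -1 ]
  [ 0   0  1    -2  -3 ]
  [ 0   0  0     0   0 ]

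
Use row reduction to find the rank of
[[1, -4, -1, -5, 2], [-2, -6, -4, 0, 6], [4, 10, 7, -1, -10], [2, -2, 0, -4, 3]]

rank = 4

Add 2 times ρ1 to ρ2.
  [ 1   -4  -1   -5    2 ]
  [ 0  -14  -6  -10   10 ]
  [ 4   10   7   -1  -10 ]
  [ 2   -2   0   -4    3 ]
Subtract 4 times ρ1 from ρ3.
  [ 1   -4  -1   -5    2 ]
  [ 0  -14  -6  -10   10 ]
  [ 0   26  11   19  -18 ]
  [ 2   -2   0   -4    3 ]
Subtract 2 times ρ1 from ρ4.
  [ 1   -4  -1   -5    2 ]
  [ 0  -14  -6  -10   10 ]
  [ 0   26  11   19  -18 ]
  [ 0    6   2    6   -1 ]
Multiply ρ2 by -1/14.
  [ 1  -4   -1   -5     2 ]
  [ 0   1  3/7  5/7  -5/7 ]
  [ 0  26   11   19   -18 ]
  [ 0   6    2    6    -1 ]
Subtract 26 times ρ2 from ρ3.
  [ 1  -4    -1   -5     2 ]
  [ 0   1   3/7  5/7  -5/7 ]
  [ 0   0  -1/7  3/7   4/7 ]
  [ 0   6     2    6    -1 ]
Subtract 6 times ρ2 from ρ4.
  [ 1  -4    -1    -5     2 ]
  [ 0   1   3/7   5/7  -5/7 ]
  [ 0   0  -1/7   3/7   4/7 ]
  [ 0   0  -4/7  12/7  23/7 ]
Multiply ρ3 by -7.
  [ 1  -4    -1    -5     2 ]
  [ 0   1   3/7   5/7  -5/7 ]
  [ 0   0     1    -3    -4 ]
  [ 0   0  -4/7  12/7  23/7 ]
Add 4/7 times ρ3 to ρ4.
  [ 1  -4   -1   -5     2 ]
  [ 0   1  3/7  5/7  -5/7 ]
  [ 0   0    1   -3    -4 ]
  [ 0   0    0    0     1 ]
Add 4 times ρ4 to ρ3.
  [ 1  -4   -1   -5     2 ]
  [ 0   1  3/7  5/7  -5/7 ]
  [ 0   0    1   -3     0 ]
  [ 0   0    0    0     1 ]
Add 5/7 times ρ4 to ρ2.
  [ 1  -4   -1   -5  2 ]
  [ 0   1  3/7  5/7  0 ]
  [ 0   0    1   -3  0 ]
  [ 0   0    0    0  1 ]
Subtract 2 times ρ4 from ρ1.
  [ 1  -4   -1   -5  0 ]
  [ 0   1  3/7  5/7  0 ]
  [ 0   0    1   -3  0 ]
  [ 0   0    0    0  1 ]
Subtract 3/7 times ρ3 from ρ2.
  [ 1  -4  -1  -5  0 ]
  [ 0   1   0   2  0 ]
  [ 0   0   1  -3  0 ]
  [ 0   0   0   0  1 ]
Add ρ3 to ρ1.
  [ 1  -4  0  -8  0 ]
  [ 0   1  0   2  0 ]
  [ 0   0  1  -3  0 ]
  [ 0   0  0   0  1 ]
Add 4 times ρ2 to ρ1.
  [ 1  0  0   0  0 ]
  [ 0  1  0   2  0 ]
  [ 0  0  1  -3  0 ]
  [ 0  0  0   0  1 ]
The reduced form has 4 nonzero rows.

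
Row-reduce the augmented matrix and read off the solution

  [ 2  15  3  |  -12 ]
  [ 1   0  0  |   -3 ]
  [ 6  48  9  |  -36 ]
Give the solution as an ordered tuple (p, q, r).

(-3, 0, -2)

R1 := 1/2·R1
  [ 1  15/2  3/2  |   -6 ]
  [ 1     0    0  |   -3 ]
  [ 6    48    9  |  -36 ]
R2 := R2 − R1
  [ 1   15/2   3/2  |   -6 ]
  [ 0  -15/2  -3/2  |    3 ]
  [ 6     48     9  |  -36 ]
R3 := R3 − 6·R1
  [ 1   15/2   3/2  |  -6 ]
  [ 0  -15/2  -3/2  |   3 ]
  [ 0      3     0  |   0 ]
R2 := -2/15·R2
  [ 1  15/2  3/2  |    -6 ]
  [ 0     1  1/5  |  -2/5 ]
  [ 0     3    0  |     0 ]
R3 := R3 − 3·R2
  [ 1  15/2   3/2  |    -6 ]
  [ 0     1   1/5  |  -2/5 ]
  [ 0     0  -3/5  |   6/5 ]
R3 := -5/3·R3
  [ 1  15/2  3/2  |    -6 ]
  [ 0     1  1/5  |  -2/5 ]
  [ 0     0    1  |    -2 ]
R2 := R2 − 1/5·R3
  [ 1  15/2  3/2  |  -6 ]
  [ 0     1    0  |   0 ]
  [ 0     0    1  |  -2 ]
R1 := R1 − 3/2·R3
  [ 1  15/2  0  |  -3 ]
  [ 0     1  0  |   0 ]
  [ 0     0  1  |  -2 ]
R1 := R1 − 15/2·R2
  [ 1  0  0  |  -3 ]
  [ 0  1  0  |   0 ]
  [ 0  0  1  |  -2 ]
Reading off the last column: p = -3, q = 0, r = -2.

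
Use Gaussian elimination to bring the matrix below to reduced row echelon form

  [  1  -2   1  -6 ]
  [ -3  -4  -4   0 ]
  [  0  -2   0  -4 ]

[[1, 0, 0, 0], [0, 1, 0, 2], [0, 0, 1, -2]]

R2 -> R2 + 3·R1
  [ 1   -2   1   -6 ]
  [ 0  -10  -1  -18 ]
  [ 0   -2   0   -4 ]
R2 -> -1/10·R2
  [ 1  -2     1   -6 ]
  [ 0   1  1/10  9/5 ]
  [ 0  -2     0   -4 ]
R3 -> R3 + 2·R2
  [ 1  -2     1    -6 ]
  [ 0   1  1/10   9/5 ]
  [ 0   0   1/5  -2/5 ]
R3 -> 5·R3
  [ 1  -2     1   -6 ]
  [ 0   1  1/10  9/5 ]
  [ 0   0     1   -2 ]
R2 -> R2 − 1/10·R3
  [ 1  -2  1  -6 ]
  [ 0   1  0   2 ]
  [ 0   0  1  -2 ]
R1 -> R1 − R3
  [ 1  -2  0  -4 ]
  [ 0   1  0   2 ]
  [ 0   0  1  -2 ]
R1 -> R1 + 2·R2
  [ 1  0  0   0 ]
  [ 0  1  0   2 ]
  [ 0  0  1  -2 ]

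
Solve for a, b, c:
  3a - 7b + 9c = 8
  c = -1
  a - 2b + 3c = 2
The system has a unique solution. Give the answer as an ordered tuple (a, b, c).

(1, -2, -1)

Form the augmented matrix and row-reduce:
  [ 3  -7  9  |   8 ]
  [ 0   0  1  |  -1 ]
  [ 1  -2  3  |   2 ]
Multiply r1 by 1/3.
  [ 1  -7/3  3  |  8/3 ]
  [ 0     0  1  |   -1 ]
  [ 1    -2  3  |    2 ]
Subtract r1 from r3.
  [ 1  -7/3  3  |   8/3 ]
  [ 0     0  1  |    -1 ]
  [ 0   1/3  0  |  -2/3 ]
Swap r2 and r3.
  [ 1  -7/3  3  |   8/3 ]
  [ 0   1/3  0  |  -2/3 ]
  [ 0     0  1  |    -1 ]
Multiply r2 by 3.
  [ 1  -7/3  3  |  8/3 ]
  [ 0     1  0  |   -2 ]
  [ 0     0  1  |   -1 ]
Subtract 3 times r3 from r1.
  [ 1  -7/3  0  |  17/3 ]
  [ 0     1  0  |    -2 ]
  [ 0     0  1  |    -1 ]
Add 7/3 times r2 to r1.
  [ 1  0  0  |   1 ]
  [ 0  1  0  |  -2 ]
  [ 0  0  1  |  -1 ]
Reading off the last column: a = 1, b = -2, c = -1.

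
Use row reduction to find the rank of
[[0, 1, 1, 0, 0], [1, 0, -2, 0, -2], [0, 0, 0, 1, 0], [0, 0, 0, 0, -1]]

Swap R1 and R2.
  [ 1  0  -2  0  -2 ]
  [ 0  1   1  0   0 ]
  [ 0  0   0  1   0 ]
  [ 0  0   0  0  -1 ]
Multiply R4 by -1.
  [ 1  0  -2  0  -2 ]
  [ 0  1   1  0   0 ]
  [ 0  0   0  1   0 ]
  [ 0  0   0  0   1 ]
Add 2 times R4 to R1.
  [ 1  0  -2  0  0 ]
  [ 0  1   1  0  0 ]
  [ 0  0   0  1  0 ]
  [ 0  0   0  0  1 ]
The reduced form has 4 nonzero rows.

rank = 4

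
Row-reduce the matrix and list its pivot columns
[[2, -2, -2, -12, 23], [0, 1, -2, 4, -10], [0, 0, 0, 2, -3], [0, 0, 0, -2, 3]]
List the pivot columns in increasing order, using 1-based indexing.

1, 2, 4

Multiply R1 by 1/2.
  [ 1  -1  -1  -6  23/2 ]
  [ 0   1  -2   4   -10 ]
  [ 0   0   0   2    -3 ]
  [ 0   0   0  -2     3 ]
Multiply R3 by 1/2.
  [ 1  -1  -1  -6  23/2 ]
  [ 0   1  -2   4   -10 ]
  [ 0   0   0   1  -3/2 ]
  [ 0   0   0  -2     3 ]
Add 2 times R3 to R4.
  [ 1  -1  -1  -6  23/2 ]
  [ 0   1  -2   4   -10 ]
  [ 0   0   0   1  -3/2 ]
  [ 0   0   0   0     0 ]
Subtract 4 times R3 from R2.
  [ 1  -1  -1  -6  23/2 ]
  [ 0   1  -2   0    -4 ]
  [ 0   0   0   1  -3/2 ]
  [ 0   0   0   0     0 ]
Add 6 times R3 to R1.
  [ 1  -1  -1  0   5/2 ]
  [ 0   1  -2  0    -4 ]
  [ 0   0   0  1  -3/2 ]
  [ 0   0   0  0     0 ]
Add R2 to R1.
  [ 1  0  -3  0  -3/2 ]
  [ 0  1  -2  0    -4 ]
  [ 0  0   0  1  -3/2 ]
  [ 0  0   0  0     0 ]
Pivot columns are the columns containing a leading 1.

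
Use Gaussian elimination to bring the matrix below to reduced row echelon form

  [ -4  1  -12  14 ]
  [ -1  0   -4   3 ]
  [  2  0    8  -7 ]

Multiply R1 by -1/4.
  [  1  -1/4   3  -7/2 ]
  [ -1     0  -4     3 ]
  [  2     0   8    -7 ]
Add R1 to R2.
  [ 1  -1/4   3  -7/2 ]
  [ 0  -1/4  -1  -1/2 ]
  [ 2     0   8    -7 ]
Subtract 2 times R1 from R3.
  [ 1  -1/4   3  -7/2 ]
  [ 0  -1/4  -1  -1/2 ]
  [ 0   1/2   2     0 ]
Multiply R2 by -4.
  [ 1  -1/4  3  -7/2 ]
  [ 0     1  4     2 ]
  [ 0   1/2  2     0 ]
Subtract 1/2 times R2 from R3.
  [ 1  -1/4  3  -7/2 ]
  [ 0     1  4     2 ]
  [ 0     0  0    -1 ]
Multiply R3 by -1.
  [ 1  -1/4  3  -7/2 ]
  [ 0     1  4     2 ]
  [ 0     0  0     1 ]
Subtract 2 times R3 from R2.
  [ 1  -1/4  3  -7/2 ]
  [ 0     1  4     0 ]
  [ 0     0  0     1 ]
Add 7/2 times R3 to R1.
  [ 1  -1/4  3  0 ]
  [ 0     1  4  0 ]
  [ 0     0  0  1 ]
Add 1/4 times R2 to R1.
  [ 1  0  4  0 ]
  [ 0  1  4  0 ]
  [ 0  0  0  1 ]

[[1, 0, 4, 0], [0, 1, 4, 0], [0, 0, 0, 1]]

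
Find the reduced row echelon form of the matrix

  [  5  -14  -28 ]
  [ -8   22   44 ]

R1 := 1/5·R1
  [  1  -14/5  -28/5 ]
  [ -8     22     44 ]
R2 := R2 + 8·R1
  [ 1  -14/5  -28/5 ]
  [ 0   -2/5   -4/5 ]
R2 := -5/2·R2
  [ 1  -14/5  -28/5 ]
  [ 0      1      2 ]
R1 := R1 + 14/5·R2
  [ 1  0  0 ]
  [ 0  1  2 ]

[[1, 0, 0], [0, 1, 2]]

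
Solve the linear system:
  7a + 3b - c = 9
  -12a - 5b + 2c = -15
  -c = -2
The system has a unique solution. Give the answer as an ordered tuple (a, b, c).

Form the augmented matrix and row-reduce:
  [   7   3  -1  |    9 ]
  [ -12  -5   2  |  -15 ]
  [   0   0  -1  |   -2 ]
R1 -> 1/7·R1
  [   1  3/7  -1/7  |  9/7 ]
  [ -12   -5     2  |  -15 ]
  [   0    0    -1  |   -2 ]
R2 -> R2 + 12·R1
  [ 1  3/7  -1/7  |  9/7 ]
  [ 0  1/7   2/7  |  3/7 ]
  [ 0    0    -1  |   -2 ]
R2 -> 7·R2
  [ 1  3/7  -1/7  |  9/7 ]
  [ 0    1     2  |    3 ]
  [ 0    0    -1  |   -2 ]
R3 -> -1·R3
  [ 1  3/7  -1/7  |  9/7 ]
  [ 0    1     2  |    3 ]
  [ 0    0     1  |    2 ]
R2 -> R2 − 2·R3
  [ 1  3/7  -1/7  |  9/7 ]
  [ 0    1     0  |   -1 ]
  [ 0    0     1  |    2 ]
R1 -> R1 + 1/7·R3
  [ 1  3/7  0  |  11/7 ]
  [ 0    1  0  |    -1 ]
  [ 0    0  1  |     2 ]
R1 -> R1 − 3/7·R2
  [ 1  0  0  |   2 ]
  [ 0  1  0  |  -1 ]
  [ 0  0  1  |   2 ]
Reading off the last column: a = 2, b = -1, c = 2.

(2, -1, 2)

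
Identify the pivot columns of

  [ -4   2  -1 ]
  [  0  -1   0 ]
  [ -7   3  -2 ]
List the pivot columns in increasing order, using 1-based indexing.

1, 2, 3

ρ1 := -1/4·ρ1
  [  1  -1/2  1/4 ]
  [  0    -1    0 ]
  [ -7     3   -2 ]
ρ3 := ρ3 + 7·ρ1
  [ 1  -1/2   1/4 ]
  [ 0    -1     0 ]
  [ 0  -1/2  -1/4 ]
ρ2 := -1·ρ2
  [ 1  -1/2   1/4 ]
  [ 0     1     0 ]
  [ 0  -1/2  -1/4 ]
ρ3 := ρ3 + 1/2·ρ2
  [ 1  -1/2   1/4 ]
  [ 0     1     0 ]
  [ 0     0  -1/4 ]
ρ3 := -4·ρ3
  [ 1  -1/2  1/4 ]
  [ 0     1    0 ]
  [ 0     0    1 ]
ρ1 := ρ1 − 1/4·ρ3
  [ 1  -1/2  0 ]
  [ 0     1  0 ]
  [ 0     0  1 ]
ρ1 := ρ1 + 1/2·ρ2
  [ 1  0  0 ]
  [ 0  1  0 ]
  [ 0  0  1 ]
Pivot columns are the columns containing a leading 1.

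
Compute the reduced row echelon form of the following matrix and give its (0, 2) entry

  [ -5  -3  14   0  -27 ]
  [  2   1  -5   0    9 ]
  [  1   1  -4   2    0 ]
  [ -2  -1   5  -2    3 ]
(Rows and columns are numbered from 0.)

Multiply R1 by -1/5.
  [  1  3/5  -14/5   0  27/5 ]
  [  2    1     -5   0     9 ]
  [  1    1     -4   2     0 ]
  [ -2   -1      5  -2     3 ]
Subtract 2 times R1 from R2.
  [  1   3/5  -14/5   0  27/5 ]
  [  0  -1/5    3/5   0  -9/5 ]
  [  1     1     -4   2     0 ]
  [ -2    -1      5  -2     3 ]
Subtract R1 from R3.
  [  1   3/5  -14/5   0   27/5 ]
  [  0  -1/5    3/5   0   -9/5 ]
  [  0   2/5   -6/5   2  -27/5 ]
  [ -2    -1      5  -2      3 ]
Add 2 times R1 to R4.
  [ 1   3/5  -14/5   0   27/5 ]
  [ 0  -1/5    3/5   0   -9/5 ]
  [ 0   2/5   -6/5   2  -27/5 ]
  [ 0   1/5   -3/5  -2   69/5 ]
Multiply R2 by -5.
  [ 1  3/5  -14/5   0   27/5 ]
  [ 0    1     -3   0      9 ]
  [ 0  2/5   -6/5   2  -27/5 ]
  [ 0  1/5   -3/5  -2   69/5 ]
Subtract 2/5 times R2 from R3.
  [ 1  3/5  -14/5   0  27/5 ]
  [ 0    1     -3   0     9 ]
  [ 0    0      0   2    -9 ]
  [ 0  1/5   -3/5  -2  69/5 ]
Subtract 1/5 times R2 from R4.
  [ 1  3/5  -14/5   0  27/5 ]
  [ 0    1     -3   0     9 ]
  [ 0    0      0   2    -9 ]
  [ 0    0      0  -2    12 ]
Multiply R3 by 1/2.
  [ 1  3/5  -14/5   0  27/5 ]
  [ 0    1     -3   0     9 ]
  [ 0    0      0   1  -9/2 ]
  [ 0    0      0  -2    12 ]
Add 2 times R3 to R4.
  [ 1  3/5  -14/5  0  27/5 ]
  [ 0    1     -3  0     9 ]
  [ 0    0      0  1  -9/2 ]
  [ 0    0      0  0     3 ]
Multiply R4 by 1/3.
  [ 1  3/5  -14/5  0  27/5 ]
  [ 0    1     -3  0     9 ]
  [ 0    0      0  1  -9/2 ]
  [ 0    0      0  0     1 ]
Add 9/2 times R4 to R3.
  [ 1  3/5  -14/5  0  27/5 ]
  [ 0    1     -3  0     9 ]
  [ 0    0      0  1     0 ]
  [ 0    0      0  0     1 ]
Subtract 9 times R4 from R2.
  [ 1  3/5  -14/5  0  27/5 ]
  [ 0    1     -3  0     0 ]
  [ 0    0      0  1     0 ]
  [ 0    0      0  0     1 ]
Subtract 27/5 times R4 from R1.
  [ 1  3/5  -14/5  0  0 ]
  [ 0    1     -3  0  0 ]
  [ 0    0      0  1  0 ]
  [ 0    0      0  0  1 ]
Subtract 3/5 times R2 from R1.
  [ 1  0  -1  0  0 ]
  [ 0  1  -3  0  0 ]
  [ 0  0   0  1  0 ]
  [ 0  0   0  0  1 ]

-1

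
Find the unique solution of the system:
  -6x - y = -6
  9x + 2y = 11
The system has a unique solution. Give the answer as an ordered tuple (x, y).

(1/3, 4)

Form the augmented matrix and row-reduce:
  [ -6  -1  |  -6 ]
  [  9   2  |  11 ]
R1 → -1/6·R1
  [ 1  1/6  |   1 ]
  [ 9    2  |  11 ]
R2 → R2 − 9·R1
  [ 1  1/6  |  1 ]
  [ 0  1/2  |  2 ]
R2 → 2·R2
  [ 1  1/6  |  1 ]
  [ 0    1  |  4 ]
R1 → R1 − 1/6·R2
  [ 1  0  |  1/3 ]
  [ 0  1  |    4 ]
Reading off the last column: x = 1/3, y = 4.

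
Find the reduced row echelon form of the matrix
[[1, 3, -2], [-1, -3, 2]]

R2 ← R2 + R1
  [ 1  3  -2 ]
  [ 0  0   0 ]

[[1, 3, -2], [0, 0, 0]]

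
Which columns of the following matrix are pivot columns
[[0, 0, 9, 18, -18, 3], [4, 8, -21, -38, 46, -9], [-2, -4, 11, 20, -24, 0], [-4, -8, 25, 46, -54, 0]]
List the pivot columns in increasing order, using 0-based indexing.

R1 ↔ R2
  [  4   8  -21  -38   46  -9 ]
  [  0   0    9   18  -18   3 ]
  [ -2  -4   11   20  -24   0 ]
  [ -4  -8   25   46  -54   0 ]
R1 -> 1/4·R1
  [  1   2  -21/4  -19/2  23/2  -9/4 ]
  [  0   0      9     18   -18     3 ]
  [ -2  -4     11     20   -24     0 ]
  [ -4  -8     25     46   -54     0 ]
R3 -> R3 + 2·R1
  [  1   2  -21/4  -19/2  23/2  -9/4 ]
  [  0   0      9     18   -18     3 ]
  [  0   0    1/2      1    -1  -9/2 ]
  [ -4  -8     25     46   -54     0 ]
R4 -> R4 + 4·R1
  [ 1  2  -21/4  -19/2  23/2  -9/4 ]
  [ 0  0      9     18   -18     3 ]
  [ 0  0    1/2      1    -1  -9/2 ]
  [ 0  0      4      8    -8    -9 ]
R2 -> 1/9·R2
  [ 1  2  -21/4  -19/2  23/2  -9/4 ]
  [ 0  0      1      2    -2   1/3 ]
  [ 0  0    1/2      1    -1  -9/2 ]
  [ 0  0      4      8    -8    -9 ]
R3 -> R3 − 1/2·R2
  [ 1  2  -21/4  -19/2  23/2   -9/4 ]
  [ 0  0      1      2    -2    1/3 ]
  [ 0  0      0      0     0  -14/3 ]
  [ 0  0      4      8    -8     -9 ]
R4 -> R4 − 4·R2
  [ 1  2  -21/4  -19/2  23/2   -9/4 ]
  [ 0  0      1      2    -2    1/3 ]
  [ 0  0      0      0     0  -14/3 ]
  [ 0  0      0      0     0  -31/3 ]
R3 -> -3/14·R3
  [ 1  2  -21/4  -19/2  23/2   -9/4 ]
  [ 0  0      1      2    -2    1/3 ]
  [ 0  0      0      0     0      1 ]
  [ 0  0      0      0     0  -31/3 ]
R4 -> R4 + 31/3·R3
  [ 1  2  -21/4  -19/2  23/2  -9/4 ]
  [ 0  0      1      2    -2   1/3 ]
  [ 0  0      0      0     0     1 ]
  [ 0  0      0      0     0     0 ]
R2 -> R2 − 1/3·R3
  [ 1  2  -21/4  -19/2  23/2  -9/4 ]
  [ 0  0      1      2    -2     0 ]
  [ 0  0      0      0     0     1 ]
  [ 0  0      0      0     0     0 ]
R1 -> R1 + 9/4·R3
  [ 1  2  -21/4  -19/2  23/2  0 ]
  [ 0  0      1      2    -2  0 ]
  [ 0  0      0      0     0  1 ]
  [ 0  0      0      0     0  0 ]
R1 -> R1 + 21/4·R2
  [ 1  2  0  1   1  0 ]
  [ 0  0  1  2  -2  0 ]
  [ 0  0  0  0   0  1 ]
  [ 0  0  0  0   0  0 ]
Pivot columns are the columns containing a leading 1.

0, 2, 5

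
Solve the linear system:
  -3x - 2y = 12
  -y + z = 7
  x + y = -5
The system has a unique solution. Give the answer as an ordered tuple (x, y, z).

Form the augmented matrix and row-reduce:
  [ -3  -2  0  |  12 ]
  [  0  -1  1  |   7 ]
  [  1   1  0  |  -5 ]
R1 → -1/3·R1
  [ 1  2/3  0  |  -4 ]
  [ 0   -1  1  |   7 ]
  [ 1    1  0  |  -5 ]
R3 → R3 − R1
  [ 1  2/3  0  |  -4 ]
  [ 0   -1  1  |   7 ]
  [ 0  1/3  0  |  -1 ]
R2 → -1·R2
  [ 1  2/3   0  |  -4 ]
  [ 0    1  -1  |  -7 ]
  [ 0  1/3   0  |  -1 ]
R3 → R3 − 1/3·R2
  [ 1  2/3    0  |   -4 ]
  [ 0    1   -1  |   -7 ]
  [ 0    0  1/3  |  4/3 ]
R3 → 3·R3
  [ 1  2/3   0  |  -4 ]
  [ 0    1  -1  |  -7 ]
  [ 0    0   1  |   4 ]
R2 → R2 + R3
  [ 1  2/3  0  |  -4 ]
  [ 0    1  0  |  -3 ]
  [ 0    0  1  |   4 ]
R1 → R1 − 2/3·R2
  [ 1  0  0  |  -2 ]
  [ 0  1  0  |  -3 ]
  [ 0  0  1  |   4 ]
Reading off the last column: x = -2, y = -3, z = 4.

(-2, -3, 4)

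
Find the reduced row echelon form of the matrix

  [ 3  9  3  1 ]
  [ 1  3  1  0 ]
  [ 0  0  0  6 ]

[[1, 3, 1, 0], [0, 0, 0, 1], [0, 0, 0, 0]]

ρ1 ← 1/3·ρ1
  [ 1  3  1  1/3 ]
  [ 1  3  1    0 ]
  [ 0  0  0    6 ]
ρ2 ← ρ2 − ρ1
  [ 1  3  1   1/3 ]
  [ 0  0  0  -1/3 ]
  [ 0  0  0     6 ]
ρ2 ← -3·ρ2
  [ 1  3  1  1/3 ]
  [ 0  0  0    1 ]
  [ 0  0  0    6 ]
ρ3 ← ρ3 − 6·ρ2
  [ 1  3  1  1/3 ]
  [ 0  0  0    1 ]
  [ 0  0  0    0 ]
ρ1 ← ρ1 − 1/3·ρ2
  [ 1  3  1  0 ]
  [ 0  0  0  1 ]
  [ 0  0  0  0 ]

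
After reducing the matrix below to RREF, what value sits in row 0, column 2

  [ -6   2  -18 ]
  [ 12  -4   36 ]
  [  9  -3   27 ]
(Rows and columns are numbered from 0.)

ρ1 := -1/6·ρ1
  [  1  -1/3   3 ]
  [ 12    -4  36 ]
  [  9    -3  27 ]
ρ2 := ρ2 − 12·ρ1
  [ 1  -1/3   3 ]
  [ 0     0   0 ]
  [ 9    -3  27 ]
ρ3 := ρ3 − 9·ρ1
  [ 1  -1/3  3 ]
  [ 0     0  0 ]
  [ 0     0  0 ]

3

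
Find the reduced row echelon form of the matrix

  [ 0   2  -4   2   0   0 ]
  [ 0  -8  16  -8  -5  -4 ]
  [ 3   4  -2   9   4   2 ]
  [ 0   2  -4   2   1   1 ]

[[1, 0, 2, 5/3, 0, 0], [0, 1, -2, 1, 0, 0], [0, 0, 0, 0, 1, 0], [0, 0, 0, 0, 0, 1]]

r1 <=> r3
  [ 3   4  -2   9   4   2 ]
  [ 0  -8  16  -8  -5  -4 ]
  [ 0   2  -4   2   0   0 ]
  [ 0   2  -4   2   1   1 ]
r1 ← 1/3·r1
  [ 1  4/3  -2/3   3  4/3  2/3 ]
  [ 0   -8    16  -8   -5   -4 ]
  [ 0    2    -4   2    0    0 ]
  [ 0    2    -4   2    1    1 ]
r2 ← -1/8·r2
  [ 1  4/3  -2/3  3  4/3  2/3 ]
  [ 0    1    -2  1  5/8  1/2 ]
  [ 0    2    -4  2    0    0 ]
  [ 0    2    -4  2    1    1 ]
r3 ← r3 − 2·r2
  [ 1  4/3  -2/3  3   4/3  2/3 ]
  [ 0    1    -2  1   5/8  1/2 ]
  [ 0    0     0  0  -5/4   -1 ]
  [ 0    2    -4  2     1    1 ]
r4 ← r4 − 2·r2
  [ 1  4/3  -2/3  3   4/3  2/3 ]
  [ 0    1    -2  1   5/8  1/2 ]
  [ 0    0     0  0  -5/4   -1 ]
  [ 0    0     0  0  -1/4    0 ]
r3 ← -4/5·r3
  [ 1  4/3  -2/3  3   4/3  2/3 ]
  [ 0    1    -2  1   5/8  1/2 ]
  [ 0    0     0  0     1  4/5 ]
  [ 0    0     0  0  -1/4    0 ]
r4 ← r4 + 1/4·r3
  [ 1  4/3  -2/3  3  4/3  2/3 ]
  [ 0    1    -2  1  5/8  1/2 ]
  [ 0    0     0  0    1  4/5 ]
  [ 0    0     0  0    0  1/5 ]
r4 ← 5·r4
  [ 1  4/3  -2/3  3  4/3  2/3 ]
  [ 0    1    -2  1  5/8  1/2 ]
  [ 0    0     0  0    1  4/5 ]
  [ 0    0     0  0    0    1 ]
r3 ← r3 − 4/5·r4
  [ 1  4/3  -2/3  3  4/3  2/3 ]
  [ 0    1    -2  1  5/8  1/2 ]
  [ 0    0     0  0    1    0 ]
  [ 0    0     0  0    0    1 ]
r2 ← r2 − 1/2·r4
  [ 1  4/3  -2/3  3  4/3  2/3 ]
  [ 0    1    -2  1  5/8    0 ]
  [ 0    0     0  0    1    0 ]
  [ 0    0     0  0    0    1 ]
r1 ← r1 − 2/3·r4
  [ 1  4/3  -2/3  3  4/3  0 ]
  [ 0    1    -2  1  5/8  0 ]
  [ 0    0     0  0    1  0 ]
  [ 0    0     0  0    0  1 ]
r2 ← r2 − 5/8·r3
  [ 1  4/3  -2/3  3  4/3  0 ]
  [ 0    1    -2  1    0  0 ]
  [ 0    0     0  0    1  0 ]
  [ 0    0     0  0    0  1 ]
r1 ← r1 − 4/3·r3
  [ 1  4/3  -2/3  3  0  0 ]
  [ 0    1    -2  1  0  0 ]
  [ 0    0     0  0  1  0 ]
  [ 0    0     0  0  0  1 ]
r1 ← r1 − 4/3·r2
  [ 1  0   2  5/3  0  0 ]
  [ 0  1  -2    1  0  0 ]
  [ 0  0   0    0  1  0 ]
  [ 0  0   0    0  0  1 ]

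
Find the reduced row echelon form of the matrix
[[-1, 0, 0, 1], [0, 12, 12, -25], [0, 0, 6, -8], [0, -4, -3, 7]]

R1 → -1·R1
  [ 1   0   0   -1 ]
  [ 0  12  12  -25 ]
  [ 0   0   6   -8 ]
  [ 0  -4  -3    7 ]
R2 → 1/12·R2
  [ 1   0   0      -1 ]
  [ 0   1   1  -25/12 ]
  [ 0   0   6      -8 ]
  [ 0  -4  -3       7 ]
R4 → R4 + 4·R2
  [ 1  0  0      -1 ]
  [ 0  1  1  -25/12 ]
  [ 0  0  6      -8 ]
  [ 0  0  1    -4/3 ]
R3 → 1/6·R3
  [ 1  0  0      -1 ]
  [ 0  1  1  -25/12 ]
  [ 0  0  1    -4/3 ]
  [ 0  0  1    -4/3 ]
R4 → R4 − R3
  [ 1  0  0      -1 ]
  [ 0  1  1  -25/12 ]
  [ 0  0  1    -4/3 ]
  [ 0  0  0       0 ]
R2 → R2 − R3
  [ 1  0  0    -1 ]
  [ 0  1  0  -3/4 ]
  [ 0  0  1  -4/3 ]
  [ 0  0  0     0 ]

[[1, 0, 0, -1], [0, 1, 0, -3/4], [0, 0, 1, -4/3], [0, 0, 0, 0]]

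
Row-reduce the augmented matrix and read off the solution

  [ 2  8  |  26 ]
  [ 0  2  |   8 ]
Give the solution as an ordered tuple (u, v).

(-3, 4)

Multiply ρ1 by 1/2.
  [ 1  4  |  13 ]
  [ 0  2  |   8 ]
Multiply ρ2 by 1/2.
  [ 1  4  |  13 ]
  [ 0  1  |   4 ]
Subtract 4 times ρ2 from ρ1.
  [ 1  0  |  -3 ]
  [ 0  1  |   4 ]
Reading off the last column: u = -3, v = 4.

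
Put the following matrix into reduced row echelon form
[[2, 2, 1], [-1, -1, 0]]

[[1, 1, 0], [0, 0, 1]]

R1 := 1/2·R1
  [  1   1  1/2 ]
  [ -1  -1    0 ]
R2 := R2 + R1
  [ 1  1  1/2 ]
  [ 0  0  1/2 ]
R2 := 2·R2
  [ 1  1  1/2 ]
  [ 0  0    1 ]
R1 := R1 − 1/2·R2
  [ 1  1  0 ]
  [ 0  0  1 ]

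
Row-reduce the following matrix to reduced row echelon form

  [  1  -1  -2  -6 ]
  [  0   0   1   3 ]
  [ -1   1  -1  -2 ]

[[1, -1, 0, 0], [0, 0, 1, 0], [0, 0, 0, 1]]

R3 -> R3 + R1
  [ 1  -1  -2  -6 ]
  [ 0   0   1   3 ]
  [ 0   0  -3  -8 ]
R3 -> R3 + 3·R2
  [ 1  -1  -2  -6 ]
  [ 0   0   1   3 ]
  [ 0   0   0   1 ]
R2 -> R2 − 3·R3
  [ 1  -1  -2  -6 ]
  [ 0   0   1   0 ]
  [ 0   0   0   1 ]
R1 -> R1 + 6·R3
  [ 1  -1  -2  0 ]
  [ 0   0   1  0 ]
  [ 0   0   0  1 ]
R1 -> R1 + 2·R2
  [ 1  -1  0  0 ]
  [ 0   0  1  0 ]
  [ 0   0  0  1 ]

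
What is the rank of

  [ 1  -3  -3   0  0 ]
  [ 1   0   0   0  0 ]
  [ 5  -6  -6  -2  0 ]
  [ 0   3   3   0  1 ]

rank = 4

Subtract ρ1 from ρ2.
  [ 1  -3  -3   0  0 ]
  [ 0   3   3   0  0 ]
  [ 5  -6  -6  -2  0 ]
  [ 0   3   3   0  1 ]
Subtract 5 times ρ1 from ρ3.
  [ 1  -3  -3   0  0 ]
  [ 0   3   3   0  0 ]
  [ 0   9   9  -2  0 ]
  [ 0   3   3   0  1 ]
Multiply ρ2 by 1/3.
  [ 1  -3  -3   0  0 ]
  [ 0   1   1   0  0 ]
  [ 0   9   9  -2  0 ]
  [ 0   3   3   0  1 ]
Subtract 9 times ρ2 from ρ3.
  [ 1  -3  -3   0  0 ]
  [ 0   1   1   0  0 ]
  [ 0   0   0  -2  0 ]
  [ 0   3   3   0  1 ]
Subtract 3 times ρ2 from ρ4.
  [ 1  -3  -3   0  0 ]
  [ 0   1   1   0  0 ]
  [ 0   0   0  -2  0 ]
  [ 0   0   0   0  1 ]
Multiply ρ3 by -1/2.
  [ 1  -3  -3  0  0 ]
  [ 0   1   1  0  0 ]
  [ 0   0   0  1  0 ]
  [ 0   0   0  0  1 ]
Add 3 times ρ2 to ρ1.
  [ 1  0  0  0  0 ]
  [ 0  1  1  0  0 ]
  [ 0  0  0  1  0 ]
  [ 0  0  0  0  1 ]
The reduced form has 4 nonzero rows.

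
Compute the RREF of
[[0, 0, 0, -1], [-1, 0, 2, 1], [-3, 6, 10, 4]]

Swap ρ1 and ρ2.
  [ -1  0   2   1 ]
  [  0  0   0  -1 ]
  [ -3  6  10   4 ]
Multiply ρ1 by -1.
  [  1  0  -2  -1 ]
  [  0  0   0  -1 ]
  [ -3  6  10   4 ]
Add 3 times ρ1 to ρ3.
  [ 1  0  -2  -1 ]
  [ 0  0   0  -1 ]
  [ 0  6   4   1 ]
Swap ρ2 and ρ3.
  [ 1  0  -2  -1 ]
  [ 0  6   4   1 ]
  [ 0  0   0  -1 ]
Multiply ρ2 by 1/6.
  [ 1  0   -2   -1 ]
  [ 0  1  2/3  1/6 ]
  [ 0  0    0   -1 ]
Multiply ρ3 by -1.
  [ 1  0   -2   -1 ]
  [ 0  1  2/3  1/6 ]
  [ 0  0    0    1 ]
Subtract 1/6 times ρ3 from ρ2.
  [ 1  0   -2  -1 ]
  [ 0  1  2/3   0 ]
  [ 0  0    0   1 ]
Add ρ3 to ρ1.
  [ 1  0   -2  0 ]
  [ 0  1  2/3  0 ]
  [ 0  0    0  1 ]

[[1, 0, -2, 0], [0, 1, 2/3, 0], [0, 0, 0, 1]]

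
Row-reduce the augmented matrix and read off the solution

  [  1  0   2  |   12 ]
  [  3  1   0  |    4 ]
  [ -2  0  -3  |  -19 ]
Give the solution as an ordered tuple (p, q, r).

(2, -2, 5)

Subtract 3 times r1 from r2.
  [  1  0   2  |   12 ]
  [  0  1  -6  |  -32 ]
  [ -2  0  -3  |  -19 ]
Add 2 times r1 to r3.
  [ 1  0   2  |   12 ]
  [ 0  1  -6  |  -32 ]
  [ 0  0   1  |    5 ]
Add 6 times r3 to r2.
  [ 1  0  2  |  12 ]
  [ 0  1  0  |  -2 ]
  [ 0  0  1  |   5 ]
Subtract 2 times r3 from r1.
  [ 1  0  0  |   2 ]
  [ 0  1  0  |  -2 ]
  [ 0  0  1  |   5 ]
Reading off the last column: p = 2, q = -2, r = 5.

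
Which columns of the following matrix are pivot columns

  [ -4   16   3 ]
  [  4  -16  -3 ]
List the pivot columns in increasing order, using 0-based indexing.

0

r1 ← -1/4·r1
  [ 1   -4  -3/4 ]
  [ 4  -16    -3 ]
r2 ← r2 − 4·r1
  [ 1  -4  -3/4 ]
  [ 0   0     0 ]
Pivot columns are the columns containing a leading 1.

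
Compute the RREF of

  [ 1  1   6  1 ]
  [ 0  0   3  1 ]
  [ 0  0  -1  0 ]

Multiply r2 by 1/3.
  [ 1  1   6    1 ]
  [ 0  0   1  1/3 ]
  [ 0  0  -1    0 ]
Add r2 to r3.
  [ 1  1  6    1 ]
  [ 0  0  1  1/3 ]
  [ 0  0  0  1/3 ]
Multiply r3 by 3.
  [ 1  1  6    1 ]
  [ 0  0  1  1/3 ]
  [ 0  0  0    1 ]
Subtract 1/3 times r3 from r2.
  [ 1  1  6  1 ]
  [ 0  0  1  0 ]
  [ 0  0  0  1 ]
Subtract r3 from r1.
  [ 1  1  6  0 ]
  [ 0  0  1  0 ]
  [ 0  0  0  1 ]
Subtract 6 times r2 from r1.
  [ 1  1  0  0 ]
  [ 0  0  1  0 ]
  [ 0  0  0  1 ]

[[1, 1, 0, 0], [0, 0, 1, 0], [0, 0, 0, 1]]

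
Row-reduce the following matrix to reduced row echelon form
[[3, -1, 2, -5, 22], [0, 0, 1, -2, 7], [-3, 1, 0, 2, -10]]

r1 := 1/3·r1
  [  1  -1/3  2/3  -5/3  22/3 ]
  [  0     0    1    -2     7 ]
  [ -3     1    0     2   -10 ]
r3 := r3 + 3·r1
  [ 1  -1/3  2/3  -5/3  22/3 ]
  [ 0     0    1    -2     7 ]
  [ 0     0    2    -3    12 ]
r3 := r3 − 2·r2
  [ 1  -1/3  2/3  -5/3  22/3 ]
  [ 0     0    1    -2     7 ]
  [ 0     0    0     1    -2 ]
r2 := r2 + 2·r3
  [ 1  -1/3  2/3  -5/3  22/3 ]
  [ 0     0    1     0     3 ]
  [ 0     0    0     1    -2 ]
r1 := r1 + 5/3·r3
  [ 1  -1/3  2/3  0   4 ]
  [ 0     0    1  0   3 ]
  [ 0     0    0  1  -2 ]
r1 := r1 − 2/3·r2
  [ 1  -1/3  0  0   2 ]
  [ 0     0  1  0   3 ]
  [ 0     0  0  1  -2 ]

[[1, -1/3, 0, 0, 2], [0, 0, 1, 0, 3], [0, 0, 0, 1, -2]]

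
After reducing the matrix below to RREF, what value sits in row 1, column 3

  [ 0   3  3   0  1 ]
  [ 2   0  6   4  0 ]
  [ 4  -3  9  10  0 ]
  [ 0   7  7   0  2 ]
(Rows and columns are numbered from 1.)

3

R1 <-> R2
  [ 2   0  6   4  0 ]
  [ 0   3  3   0  1 ]
  [ 4  -3  9  10  0 ]
  [ 0   7  7   0  2 ]
R1 := 1/2·R1
  [ 1   0  3   2  0 ]
  [ 0   3  3   0  1 ]
  [ 4  -3  9  10  0 ]
  [ 0   7  7   0  2 ]
R3 := R3 − 4·R1
  [ 1   0   3  2  0 ]
  [ 0   3   3  0  1 ]
  [ 0  -3  -3  2  0 ]
  [ 0   7   7  0  2 ]
R2 := 1/3·R2
  [ 1   0   3  2    0 ]
  [ 0   1   1  0  1/3 ]
  [ 0  -3  -3  2    0 ]
  [ 0   7   7  0    2 ]
R3 := R3 + 3·R2
  [ 1  0  3  2    0 ]
  [ 0  1  1  0  1/3 ]
  [ 0  0  0  2    1 ]
  [ 0  7  7  0    2 ]
R4 := R4 − 7·R2
  [ 1  0  3  2     0 ]
  [ 0  1  1  0   1/3 ]
  [ 0  0  0  2     1 ]
  [ 0  0  0  0  -1/3 ]
R3 := 1/2·R3
  [ 1  0  3  2     0 ]
  [ 0  1  1  0   1/3 ]
  [ 0  0  0  1   1/2 ]
  [ 0  0  0  0  -1/3 ]
R4 := -3·R4
  [ 1  0  3  2    0 ]
  [ 0  1  1  0  1/3 ]
  [ 0  0  0  1  1/2 ]
  [ 0  0  0  0    1 ]
R3 := R3 − 1/2·R4
  [ 1  0  3  2    0 ]
  [ 0  1  1  0  1/3 ]
  [ 0  0  0  1    0 ]
  [ 0  0  0  0    1 ]
R2 := R2 − 1/3·R4
  [ 1  0  3  2  0 ]
  [ 0  1  1  0  0 ]
  [ 0  0  0  1  0 ]
  [ 0  0  0  0  1 ]
R1 := R1 − 2·R3
  [ 1  0  3  0  0 ]
  [ 0  1  1  0  0 ]
  [ 0  0  0  1  0 ]
  [ 0  0  0  0  1 ]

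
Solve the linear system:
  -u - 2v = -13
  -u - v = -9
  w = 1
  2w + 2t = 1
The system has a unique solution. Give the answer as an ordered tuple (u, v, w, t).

Form the augmented matrix and row-reduce:
  [ -1  -2  0  0  |  -13 ]
  [ -1  -1  0  0  |   -9 ]
  [  0   0  1  0  |    1 ]
  [  0   0  2  2  |    1 ]
R1 -> -1·R1
  [  1   2  0  0  |  13 ]
  [ -1  -1  0  0  |  -9 ]
  [  0   0  1  0  |   1 ]
  [  0   0  2  2  |   1 ]
R2 -> R2 + R1
  [ 1  2  0  0  |  13 ]
  [ 0  1  0  0  |   4 ]
  [ 0  0  1  0  |   1 ]
  [ 0  0  2  2  |   1 ]
R4 -> R4 − 2·R3
  [ 1  2  0  0  |  13 ]
  [ 0  1  0  0  |   4 ]
  [ 0  0  1  0  |   1 ]
  [ 0  0  0  2  |  -1 ]
R4 -> 1/2·R4
  [ 1  2  0  0  |    13 ]
  [ 0  1  0  0  |     4 ]
  [ 0  0  1  0  |     1 ]
  [ 0  0  0  1  |  -1/2 ]
R1 -> R1 − 2·R2
  [ 1  0  0  0  |     5 ]
  [ 0  1  0  0  |     4 ]
  [ 0  0  1  0  |     1 ]
  [ 0  0  0  1  |  -1/2 ]
Reading off the last column: u = 5, v = 4, w = 1, t = -1/2.

(5, 4, 1, -1/2)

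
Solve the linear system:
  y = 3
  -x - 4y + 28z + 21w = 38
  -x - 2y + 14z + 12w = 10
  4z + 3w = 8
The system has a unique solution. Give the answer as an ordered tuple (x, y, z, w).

Form the augmented matrix and row-reduce:
  [  0   1   0   0  |   3 ]
  [ -1  -4  28  21  |  38 ]
  [ -1  -2  14  12  |  10 ]
  [  0   0   4   3  |   8 ]
ρ1 <=> ρ2
  [ -1  -4  28  21  |  38 ]
  [  0   1   0   0  |   3 ]
  [ -1  -2  14  12  |  10 ]
  [  0   0   4   3  |   8 ]
ρ1 ← -1·ρ1
  [  1   4  -28  -21  |  -38 ]
  [  0   1    0    0  |    3 ]
  [ -1  -2   14   12  |   10 ]
  [  0   0    4    3  |    8 ]
ρ3 ← ρ3 + ρ1
  [ 1  4  -28  -21  |  -38 ]
  [ 0  1    0    0  |    3 ]
  [ 0  2  -14   -9  |  -28 ]
  [ 0  0    4    3  |    8 ]
ρ3 ← ρ3 − 2·ρ2
  [ 1  4  -28  -21  |  -38 ]
  [ 0  1    0    0  |    3 ]
  [ 0  0  -14   -9  |  -34 ]
  [ 0  0    4    3  |    8 ]
ρ3 ← -1/14·ρ3
  [ 1  4  -28   -21  |   -38 ]
  [ 0  1    0     0  |     3 ]
  [ 0  0    1  9/14  |  17/7 ]
  [ 0  0    4     3  |     8 ]
ρ4 ← ρ4 − 4·ρ3
  [ 1  4  -28   -21  |    -38 ]
  [ 0  1    0     0  |      3 ]
  [ 0  0    1  9/14  |   17/7 ]
  [ 0  0    0   3/7  |  -12/7 ]
ρ4 ← 7/3·ρ4
  [ 1  4  -28   -21  |   -38 ]
  [ 0  1    0     0  |     3 ]
  [ 0  0    1  9/14  |  17/7 ]
  [ 0  0    0     1  |    -4 ]
ρ3 ← ρ3 − 9/14·ρ4
  [ 1  4  -28  -21  |  -38 ]
  [ 0  1    0    0  |    3 ]
  [ 0  0    1    0  |    5 ]
  [ 0  0    0    1  |   -4 ]
ρ1 ← ρ1 + 21·ρ4
  [ 1  4  -28  0  |  -122 ]
  [ 0  1    0  0  |     3 ]
  [ 0  0    1  0  |     5 ]
  [ 0  0    0  1  |    -4 ]
ρ1 ← ρ1 + 28·ρ3
  [ 1  4  0  0  |  18 ]
  [ 0  1  0  0  |   3 ]
  [ 0  0  1  0  |   5 ]
  [ 0  0  0  1  |  -4 ]
ρ1 ← ρ1 − 4·ρ2
  [ 1  0  0  0  |   6 ]
  [ 0  1  0  0  |   3 ]
  [ 0  0  1  0  |   5 ]
  [ 0  0  0  1  |  -4 ]
Reading off the last column: x = 6, y = 3, z = 5, w = -4.

(6, 3, 5, -4)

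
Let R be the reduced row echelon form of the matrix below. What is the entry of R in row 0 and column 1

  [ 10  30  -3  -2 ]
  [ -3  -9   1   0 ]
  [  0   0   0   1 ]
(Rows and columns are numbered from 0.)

3

Multiply r1 by 1/10.
  [  1   3  -3/10  -1/5 ]
  [ -3  -9      1     0 ]
  [  0   0      0     1 ]
Add 3 times r1 to r2.
  [ 1  3  -3/10  -1/5 ]
  [ 0  0   1/10  -3/5 ]
  [ 0  0      0     1 ]
Multiply r2 by 10.
  [ 1  3  -3/10  -1/5 ]
  [ 0  0      1    -6 ]
  [ 0  0      0     1 ]
Add 6 times r3 to r2.
  [ 1  3  -3/10  -1/5 ]
  [ 0  0      1     0 ]
  [ 0  0      0     1 ]
Add 1/5 times r3 to r1.
  [ 1  3  -3/10  0 ]
  [ 0  0      1  0 ]
  [ 0  0      0  1 ]
Add 3/10 times r2 to r1.
  [ 1  3  0  0 ]
  [ 0  0  1  0 ]
  [ 0  0  0  1 ]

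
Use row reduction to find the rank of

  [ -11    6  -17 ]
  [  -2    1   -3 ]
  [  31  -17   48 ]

rank = 2

Multiply R1 by -1/11.
Add 2 times R1 to R2.
Subtract 31 times R1 from R3.
Multiply R2 by -11.
Add 1/11 times R2 to R3.
Add 6/11 times R2 to R1.
The reduced form has 2 nonzero rows.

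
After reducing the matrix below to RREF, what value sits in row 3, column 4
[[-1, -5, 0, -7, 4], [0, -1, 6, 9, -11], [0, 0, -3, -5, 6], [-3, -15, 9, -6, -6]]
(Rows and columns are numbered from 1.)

5/3

Multiply ρ1 by -1.
Add 3 times ρ1 to ρ4.
Multiply ρ2 by -1.
Multiply ρ3 by -1/3.
Subtract 9 times ρ3 from ρ4.
Add 6 times ρ3 to ρ2.
Subtract 5 times ρ2 from ρ1.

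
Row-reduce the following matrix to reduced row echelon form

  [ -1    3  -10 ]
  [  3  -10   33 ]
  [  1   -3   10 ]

[[1, 0, 1], [0, 1, -3], [0, 0, 0]]

r1 ← -1·r1
  [ 1   -3  10 ]
  [ 3  -10  33 ]
  [ 1   -3  10 ]
r2 ← r2 − 3·r1
  [ 1  -3  10 ]
  [ 0  -1   3 ]
  [ 1  -3  10 ]
r3 ← r3 − r1
  [ 1  -3  10 ]
  [ 0  -1   3 ]
  [ 0   0   0 ]
r2 ← -1·r2
  [ 1  -3  10 ]
  [ 0   1  -3 ]
  [ 0   0   0 ]
r1 ← r1 + 3·r2
  [ 1  0   1 ]
  [ 0  1  -3 ]
  [ 0  0   0 ]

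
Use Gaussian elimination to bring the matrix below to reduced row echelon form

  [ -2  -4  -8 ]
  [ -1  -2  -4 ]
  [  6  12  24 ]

[[1, 2, 4], [0, 0, 0], [0, 0, 0]]

ρ1 ← -1/2·ρ1
  [  1   2   4 ]
  [ -1  -2  -4 ]
  [  6  12  24 ]
ρ2 ← ρ2 + ρ1
  [ 1   2   4 ]
  [ 0   0   0 ]
  [ 6  12  24 ]
ρ3 ← ρ3 − 6·ρ1
  [ 1  2  4 ]
  [ 0  0  0 ]
  [ 0  0  0 ]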